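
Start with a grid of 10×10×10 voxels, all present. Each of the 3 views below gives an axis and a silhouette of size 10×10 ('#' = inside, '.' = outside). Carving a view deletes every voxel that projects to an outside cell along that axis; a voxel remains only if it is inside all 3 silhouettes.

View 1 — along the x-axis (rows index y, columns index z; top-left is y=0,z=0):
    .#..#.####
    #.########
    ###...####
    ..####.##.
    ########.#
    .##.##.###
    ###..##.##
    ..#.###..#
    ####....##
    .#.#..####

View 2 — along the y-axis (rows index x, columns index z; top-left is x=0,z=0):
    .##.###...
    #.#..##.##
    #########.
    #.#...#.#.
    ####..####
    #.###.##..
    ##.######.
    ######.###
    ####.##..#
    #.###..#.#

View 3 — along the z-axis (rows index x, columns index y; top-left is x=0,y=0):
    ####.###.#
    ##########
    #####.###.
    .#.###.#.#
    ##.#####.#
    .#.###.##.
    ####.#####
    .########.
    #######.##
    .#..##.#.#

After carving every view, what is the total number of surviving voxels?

full grid |V| = 1000
carve view 1 (along x, YZ-mask fill 68/100): 680 voxels remain
carve view 2 (along y, XZ-mask fill 68/100): 457 voxels remain
carve view 3 (along z, XY-mask fill 77/100): 361 voxels remain

voxel count = 361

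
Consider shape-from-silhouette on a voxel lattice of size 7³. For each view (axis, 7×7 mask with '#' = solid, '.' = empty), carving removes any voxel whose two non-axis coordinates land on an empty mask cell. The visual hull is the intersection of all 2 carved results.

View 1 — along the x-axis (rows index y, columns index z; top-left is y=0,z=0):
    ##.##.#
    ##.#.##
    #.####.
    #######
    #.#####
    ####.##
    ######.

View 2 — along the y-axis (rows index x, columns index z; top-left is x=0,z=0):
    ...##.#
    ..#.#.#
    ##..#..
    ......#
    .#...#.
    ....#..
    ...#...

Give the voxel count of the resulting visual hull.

full grid |V| = 343
after view 1 [x-axis, 40 of 49 cells solid] → remaining = 280
after view 2 [y-axis, 14 of 49 cells solid] → remaining = 77

77 voxels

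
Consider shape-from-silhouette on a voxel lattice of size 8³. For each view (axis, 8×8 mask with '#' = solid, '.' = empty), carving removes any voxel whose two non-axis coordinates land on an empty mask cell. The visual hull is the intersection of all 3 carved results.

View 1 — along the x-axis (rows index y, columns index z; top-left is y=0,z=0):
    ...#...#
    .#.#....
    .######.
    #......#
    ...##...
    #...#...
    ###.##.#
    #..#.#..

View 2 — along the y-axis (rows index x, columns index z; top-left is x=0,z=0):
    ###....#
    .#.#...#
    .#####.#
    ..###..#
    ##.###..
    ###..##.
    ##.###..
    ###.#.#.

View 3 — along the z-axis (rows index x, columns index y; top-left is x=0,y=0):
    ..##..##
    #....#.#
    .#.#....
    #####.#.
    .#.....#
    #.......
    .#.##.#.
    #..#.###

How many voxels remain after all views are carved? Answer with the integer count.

|visual hull| = 49

start: 8×8×8 = 512 voxels
after view 1 [x-axis, 25 of 64 cells solid] → remaining = 200
after view 2 [y-axis, 37 of 64 cells solid] → remaining = 122
after view 3 [z-axis, 27 of 64 cells solid] → remaining = 49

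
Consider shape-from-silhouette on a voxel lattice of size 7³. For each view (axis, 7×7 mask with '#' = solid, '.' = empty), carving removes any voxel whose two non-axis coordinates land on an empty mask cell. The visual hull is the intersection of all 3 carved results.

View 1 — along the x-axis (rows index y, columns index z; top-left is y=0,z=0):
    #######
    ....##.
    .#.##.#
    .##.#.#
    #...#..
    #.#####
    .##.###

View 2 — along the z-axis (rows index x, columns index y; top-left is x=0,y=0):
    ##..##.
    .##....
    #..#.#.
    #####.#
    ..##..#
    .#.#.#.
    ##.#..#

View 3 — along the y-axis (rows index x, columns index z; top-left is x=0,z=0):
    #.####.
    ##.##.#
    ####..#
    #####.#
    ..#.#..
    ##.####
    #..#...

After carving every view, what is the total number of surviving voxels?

|visual hull| = 69

full grid |V| = 343
after view 1 [x-axis, 30 of 49 cells solid] → remaining = 210
after view 2 [z-axis, 25 of 49 cells solid] → remaining = 107
after view 3 [y-axis, 31 of 49 cells solid] → remaining = 69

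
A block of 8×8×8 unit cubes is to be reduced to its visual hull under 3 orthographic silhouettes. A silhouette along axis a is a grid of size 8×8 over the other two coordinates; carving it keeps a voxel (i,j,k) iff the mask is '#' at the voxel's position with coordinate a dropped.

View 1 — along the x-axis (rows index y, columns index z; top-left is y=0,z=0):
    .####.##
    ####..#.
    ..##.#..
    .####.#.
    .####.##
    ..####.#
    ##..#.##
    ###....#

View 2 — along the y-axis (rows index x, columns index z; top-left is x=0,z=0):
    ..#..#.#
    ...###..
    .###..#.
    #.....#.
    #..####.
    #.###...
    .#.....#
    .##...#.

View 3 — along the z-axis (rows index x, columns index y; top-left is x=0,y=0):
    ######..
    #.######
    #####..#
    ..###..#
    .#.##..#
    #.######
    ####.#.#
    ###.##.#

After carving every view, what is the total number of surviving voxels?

before carving: 512 voxels (8×8×8)
carve view 1 (along x, YZ-mask fill 39/64): 312 voxels remain
carve view 2 (along y, XZ-mask fill 26/64): 130 voxels remain
carve view 3 (along z, XY-mask fill 46/64): 94 voxels remain

94 voxels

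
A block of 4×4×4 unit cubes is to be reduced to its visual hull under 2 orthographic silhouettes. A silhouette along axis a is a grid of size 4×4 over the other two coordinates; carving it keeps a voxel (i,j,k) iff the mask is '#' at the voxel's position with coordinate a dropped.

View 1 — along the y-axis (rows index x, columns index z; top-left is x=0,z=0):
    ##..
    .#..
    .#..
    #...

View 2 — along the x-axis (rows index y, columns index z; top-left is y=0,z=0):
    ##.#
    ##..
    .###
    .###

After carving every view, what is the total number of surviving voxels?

voxel count = 16

initial block: 4^3 = 64
step 1: project along y, AND mask (5/16) → |grid| = 20
step 2: project along x, AND mask (11/16) → |grid| = 16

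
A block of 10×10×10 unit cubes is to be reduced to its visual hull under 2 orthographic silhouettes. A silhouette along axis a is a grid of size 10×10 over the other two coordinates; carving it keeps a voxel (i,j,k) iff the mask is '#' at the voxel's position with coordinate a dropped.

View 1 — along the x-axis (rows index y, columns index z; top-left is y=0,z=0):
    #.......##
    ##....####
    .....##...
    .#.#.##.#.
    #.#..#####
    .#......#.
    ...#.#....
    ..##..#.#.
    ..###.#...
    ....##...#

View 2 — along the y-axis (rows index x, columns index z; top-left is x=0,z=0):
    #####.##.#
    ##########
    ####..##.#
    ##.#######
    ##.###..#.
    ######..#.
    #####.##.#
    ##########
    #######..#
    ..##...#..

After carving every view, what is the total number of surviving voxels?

remaining voxels: 278

start: 10×10×10 = 1000 voxels
step 1: project along x, AND mask (38/100) → |grid| = 380
step 2: project along y, AND mask (76/100) → |grid| = 278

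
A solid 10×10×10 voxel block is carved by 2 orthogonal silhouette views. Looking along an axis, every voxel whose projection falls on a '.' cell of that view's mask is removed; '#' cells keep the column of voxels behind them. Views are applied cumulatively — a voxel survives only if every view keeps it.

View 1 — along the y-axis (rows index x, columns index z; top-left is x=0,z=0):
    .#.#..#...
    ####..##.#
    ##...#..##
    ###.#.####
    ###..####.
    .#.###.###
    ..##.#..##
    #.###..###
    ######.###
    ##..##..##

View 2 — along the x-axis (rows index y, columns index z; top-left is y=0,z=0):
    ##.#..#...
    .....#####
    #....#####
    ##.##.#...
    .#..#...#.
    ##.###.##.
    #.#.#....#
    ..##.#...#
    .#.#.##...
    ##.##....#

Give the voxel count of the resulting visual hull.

|visual hull| = 303

before carving: 1000 voxels (10×10×10)
[1] y-view keeps 64 columns → grid now 640
[2] x-view keeps 47 columns → grid now 303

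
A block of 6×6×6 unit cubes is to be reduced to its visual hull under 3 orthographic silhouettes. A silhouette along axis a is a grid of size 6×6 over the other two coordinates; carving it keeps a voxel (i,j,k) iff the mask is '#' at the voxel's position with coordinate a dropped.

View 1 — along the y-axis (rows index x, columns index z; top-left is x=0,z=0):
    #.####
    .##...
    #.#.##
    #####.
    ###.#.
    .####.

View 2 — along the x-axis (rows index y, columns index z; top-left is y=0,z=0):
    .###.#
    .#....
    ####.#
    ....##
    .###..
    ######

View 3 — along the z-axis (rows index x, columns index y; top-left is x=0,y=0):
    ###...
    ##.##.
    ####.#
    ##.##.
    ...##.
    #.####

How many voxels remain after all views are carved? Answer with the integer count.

initial block: 6^3 = 216
[1] y-view keeps 24 columns → grid now 144
[2] x-view keeps 21 columns → grid now 82
[3] z-view keeps 23 columns → grid now 48

48 voxels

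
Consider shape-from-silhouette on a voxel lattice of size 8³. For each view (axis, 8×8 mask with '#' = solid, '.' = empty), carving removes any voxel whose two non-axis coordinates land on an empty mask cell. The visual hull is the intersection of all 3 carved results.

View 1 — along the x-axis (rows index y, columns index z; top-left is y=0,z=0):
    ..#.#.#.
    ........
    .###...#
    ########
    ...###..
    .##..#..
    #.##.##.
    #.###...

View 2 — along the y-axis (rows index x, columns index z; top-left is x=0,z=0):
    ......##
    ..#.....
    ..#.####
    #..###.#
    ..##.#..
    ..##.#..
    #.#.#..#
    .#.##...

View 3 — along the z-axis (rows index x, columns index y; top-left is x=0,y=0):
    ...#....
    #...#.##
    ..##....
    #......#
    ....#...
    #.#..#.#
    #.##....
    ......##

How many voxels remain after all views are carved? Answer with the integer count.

full grid |V| = 512
  1. axis=0 (YZ plane), |mask|=30  ⇒  voxels=240
  2. axis=1 (XZ plane), |mask|=26  ⇒  voxels=105
  3. axis=2 (XY plane), |mask|=19  ⇒  voxels=36

remaining voxels: 36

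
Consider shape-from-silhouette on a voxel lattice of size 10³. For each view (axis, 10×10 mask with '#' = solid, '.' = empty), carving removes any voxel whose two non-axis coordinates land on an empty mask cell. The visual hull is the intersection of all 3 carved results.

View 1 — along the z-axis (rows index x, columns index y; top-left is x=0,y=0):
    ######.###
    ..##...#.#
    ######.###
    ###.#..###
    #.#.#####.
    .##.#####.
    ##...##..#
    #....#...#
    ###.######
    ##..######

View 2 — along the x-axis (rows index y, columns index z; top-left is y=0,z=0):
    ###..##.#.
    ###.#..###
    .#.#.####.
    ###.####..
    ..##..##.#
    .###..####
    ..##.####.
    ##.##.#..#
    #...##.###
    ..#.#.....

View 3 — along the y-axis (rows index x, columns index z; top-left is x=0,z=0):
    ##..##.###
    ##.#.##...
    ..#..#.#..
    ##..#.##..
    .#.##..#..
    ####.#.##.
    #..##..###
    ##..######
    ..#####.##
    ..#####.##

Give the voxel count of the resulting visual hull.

start: 10×10×10 = 1000 voxels
  1. axis=2 (XY plane), |mask|=68  ⇒  voxels=680
  2. axis=0 (YZ plane), |mask|=58  ⇒  voxels=387
  3. axis=1 (XZ plane), |mask|=59  ⇒  voxels=224

voxel count = 224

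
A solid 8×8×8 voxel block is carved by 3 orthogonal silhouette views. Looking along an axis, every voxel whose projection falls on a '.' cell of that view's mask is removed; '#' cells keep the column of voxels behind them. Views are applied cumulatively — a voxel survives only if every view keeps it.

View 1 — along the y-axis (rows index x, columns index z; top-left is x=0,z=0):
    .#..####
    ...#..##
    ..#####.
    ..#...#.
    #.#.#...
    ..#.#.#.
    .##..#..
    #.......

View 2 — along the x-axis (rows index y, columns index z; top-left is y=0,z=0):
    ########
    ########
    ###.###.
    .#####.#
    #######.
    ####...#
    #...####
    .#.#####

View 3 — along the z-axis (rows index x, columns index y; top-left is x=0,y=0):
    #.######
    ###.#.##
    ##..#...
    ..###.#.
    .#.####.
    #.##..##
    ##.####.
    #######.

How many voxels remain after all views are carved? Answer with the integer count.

before carving: 512 voxels (8×8×8)
after view 1 [y-axis, 25 of 64 cells solid] → remaining = 200
after view 2 [x-axis, 51 of 64 cells solid] → remaining = 159
after view 3 [z-axis, 43 of 64 cells solid] → remaining = 108

|visual hull| = 108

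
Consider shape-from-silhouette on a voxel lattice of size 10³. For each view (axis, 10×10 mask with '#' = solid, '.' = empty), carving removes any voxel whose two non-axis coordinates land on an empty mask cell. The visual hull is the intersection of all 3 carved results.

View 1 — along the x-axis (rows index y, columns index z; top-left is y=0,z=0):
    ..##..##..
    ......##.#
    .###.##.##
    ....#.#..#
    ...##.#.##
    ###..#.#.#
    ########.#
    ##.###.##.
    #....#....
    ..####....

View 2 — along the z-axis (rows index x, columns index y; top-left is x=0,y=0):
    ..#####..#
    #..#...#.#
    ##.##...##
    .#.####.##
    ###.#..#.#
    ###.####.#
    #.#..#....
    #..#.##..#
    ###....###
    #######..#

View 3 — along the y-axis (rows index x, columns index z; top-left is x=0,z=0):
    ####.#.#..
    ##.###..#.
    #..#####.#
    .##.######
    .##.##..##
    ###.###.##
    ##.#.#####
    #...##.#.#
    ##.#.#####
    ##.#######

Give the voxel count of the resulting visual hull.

remaining voxels: 211

before carving: 1000 voxels (10×10×10)
V1 x: intersect with YZ mask (50 set) -- 500 left
V2 z: intersect with XY mask (59 set) -- 291 left
V3 y: intersect with XZ mask (71 set) -- 211 left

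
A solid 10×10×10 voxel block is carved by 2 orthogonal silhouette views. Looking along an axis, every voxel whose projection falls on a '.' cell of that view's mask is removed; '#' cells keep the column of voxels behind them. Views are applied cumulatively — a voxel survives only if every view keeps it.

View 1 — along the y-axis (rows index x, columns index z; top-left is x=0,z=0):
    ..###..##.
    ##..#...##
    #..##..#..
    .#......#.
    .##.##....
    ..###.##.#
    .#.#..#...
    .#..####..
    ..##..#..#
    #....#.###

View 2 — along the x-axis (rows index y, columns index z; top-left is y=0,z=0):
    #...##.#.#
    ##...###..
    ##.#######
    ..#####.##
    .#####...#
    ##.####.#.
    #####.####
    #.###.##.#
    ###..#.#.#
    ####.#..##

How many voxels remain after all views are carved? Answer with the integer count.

before carving: 1000 voxels (10×10×10)
  1. axis=1 (XZ plane), |mask|=43  ⇒  voxels=430
  2. axis=0 (YZ plane), |mask|=68  ⇒  voxels=290

remaining voxels: 290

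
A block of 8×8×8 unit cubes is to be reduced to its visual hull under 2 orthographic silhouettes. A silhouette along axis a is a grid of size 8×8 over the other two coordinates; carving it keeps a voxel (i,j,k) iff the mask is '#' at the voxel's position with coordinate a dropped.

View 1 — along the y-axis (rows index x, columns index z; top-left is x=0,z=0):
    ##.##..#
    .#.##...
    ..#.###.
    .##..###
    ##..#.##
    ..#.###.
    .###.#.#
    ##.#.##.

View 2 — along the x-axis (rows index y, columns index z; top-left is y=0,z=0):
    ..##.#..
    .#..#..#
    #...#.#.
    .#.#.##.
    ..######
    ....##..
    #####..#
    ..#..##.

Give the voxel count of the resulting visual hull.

before carving: 512 voxels (8×8×8)
after view 1 [y-axis, 36 of 64 cells solid] → remaining = 288
after view 2 [x-axis, 30 of 64 cells solid] → remaining = 138

138 voxels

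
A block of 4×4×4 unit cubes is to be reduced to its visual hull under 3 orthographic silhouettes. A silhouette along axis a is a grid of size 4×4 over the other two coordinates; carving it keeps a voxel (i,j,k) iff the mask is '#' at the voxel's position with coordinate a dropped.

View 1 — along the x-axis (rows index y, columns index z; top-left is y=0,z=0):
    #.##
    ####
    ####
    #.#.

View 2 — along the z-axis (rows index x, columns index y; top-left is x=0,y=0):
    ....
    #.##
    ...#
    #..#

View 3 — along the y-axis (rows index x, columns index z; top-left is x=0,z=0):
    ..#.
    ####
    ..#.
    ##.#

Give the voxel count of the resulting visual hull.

|visual hull| = 13

initial block: 4^3 = 64
after view 1 [x-axis, 13 of 16 cells solid] → remaining = 52
after view 2 [z-axis, 6 of 16 cells solid] → remaining = 16
after view 3 [y-axis, 9 of 16 cells solid] → remaining = 13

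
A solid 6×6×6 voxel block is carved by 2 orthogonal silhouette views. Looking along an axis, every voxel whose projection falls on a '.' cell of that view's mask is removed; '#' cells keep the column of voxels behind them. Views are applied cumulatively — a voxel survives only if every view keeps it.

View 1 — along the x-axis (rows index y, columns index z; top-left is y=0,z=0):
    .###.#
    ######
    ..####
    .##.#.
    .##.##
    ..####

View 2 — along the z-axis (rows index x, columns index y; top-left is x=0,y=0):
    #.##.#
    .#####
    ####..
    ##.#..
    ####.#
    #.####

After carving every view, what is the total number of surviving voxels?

voxel count = 106

before carving: 216 voxels (6×6×6)
V1 x: intersect with YZ mask (25 set) -- 150 left
V2 z: intersect with XY mask (26 set) -- 106 left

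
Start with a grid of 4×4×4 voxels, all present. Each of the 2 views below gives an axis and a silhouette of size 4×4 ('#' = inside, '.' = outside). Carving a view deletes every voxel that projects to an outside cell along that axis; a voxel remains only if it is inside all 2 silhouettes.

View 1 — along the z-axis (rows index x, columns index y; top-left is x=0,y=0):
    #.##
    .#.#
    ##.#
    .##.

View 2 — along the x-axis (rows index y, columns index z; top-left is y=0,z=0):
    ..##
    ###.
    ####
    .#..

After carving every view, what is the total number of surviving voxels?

24 voxels

full grid |V| = 64
[1] z-view keeps 10 columns → grid now 40
[2] x-view keeps 10 columns → grid now 24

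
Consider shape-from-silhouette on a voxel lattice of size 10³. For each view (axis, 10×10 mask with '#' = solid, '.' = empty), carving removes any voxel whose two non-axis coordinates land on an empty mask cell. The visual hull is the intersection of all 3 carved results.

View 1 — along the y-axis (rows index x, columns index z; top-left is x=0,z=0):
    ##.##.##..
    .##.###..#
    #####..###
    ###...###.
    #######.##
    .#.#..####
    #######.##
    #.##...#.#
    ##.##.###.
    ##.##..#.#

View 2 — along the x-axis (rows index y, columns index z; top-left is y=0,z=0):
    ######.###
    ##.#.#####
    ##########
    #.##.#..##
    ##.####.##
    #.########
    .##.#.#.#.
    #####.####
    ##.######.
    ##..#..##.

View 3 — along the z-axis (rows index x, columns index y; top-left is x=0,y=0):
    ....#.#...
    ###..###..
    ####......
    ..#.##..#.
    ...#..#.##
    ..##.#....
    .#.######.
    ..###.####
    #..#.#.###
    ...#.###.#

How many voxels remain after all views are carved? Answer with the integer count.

remaining voxels: 246

start: 10×10×10 = 1000 voxels
[1] y-view keeps 68 columns → grid now 680
[2] x-view keeps 77 columns → grid now 528
[3] z-view keeps 48 columns → grid now 246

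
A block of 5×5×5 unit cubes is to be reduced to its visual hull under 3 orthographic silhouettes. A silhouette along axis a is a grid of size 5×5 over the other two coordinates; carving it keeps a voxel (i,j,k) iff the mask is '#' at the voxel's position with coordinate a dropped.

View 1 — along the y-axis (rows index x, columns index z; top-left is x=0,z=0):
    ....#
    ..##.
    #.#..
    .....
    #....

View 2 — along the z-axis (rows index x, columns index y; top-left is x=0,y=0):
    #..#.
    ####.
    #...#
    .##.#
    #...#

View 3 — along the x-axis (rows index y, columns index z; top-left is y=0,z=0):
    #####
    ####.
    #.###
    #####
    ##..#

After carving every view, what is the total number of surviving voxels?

remaining voxels: 15

full grid |V| = 125
V1 y: intersect with XZ mask (6 set) -- 30 left
V2 z: intersect with XY mask (13 set) -- 16 left
V3 x: intersect with YZ mask (21 set) -- 15 left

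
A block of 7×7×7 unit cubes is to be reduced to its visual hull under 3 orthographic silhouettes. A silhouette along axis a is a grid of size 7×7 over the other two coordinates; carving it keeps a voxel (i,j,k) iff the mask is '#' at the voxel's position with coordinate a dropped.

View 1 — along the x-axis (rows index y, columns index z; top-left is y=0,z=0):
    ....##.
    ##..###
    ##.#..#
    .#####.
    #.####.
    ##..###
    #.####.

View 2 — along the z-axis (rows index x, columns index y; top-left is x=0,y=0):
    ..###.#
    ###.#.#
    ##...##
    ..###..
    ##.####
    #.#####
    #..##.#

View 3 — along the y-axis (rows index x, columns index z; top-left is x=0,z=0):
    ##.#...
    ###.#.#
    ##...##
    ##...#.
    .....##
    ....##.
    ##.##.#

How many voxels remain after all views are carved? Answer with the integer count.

voxel count = 68

start: 7×7×7 = 343 voxels
carve view 1 (along x, YZ-mask fill 31/49): 217 voxels remain
carve view 2 (along z, XY-mask fill 32/49): 141 voxels remain
carve view 3 (along y, XZ-mask fill 24/49): 68 voxels remain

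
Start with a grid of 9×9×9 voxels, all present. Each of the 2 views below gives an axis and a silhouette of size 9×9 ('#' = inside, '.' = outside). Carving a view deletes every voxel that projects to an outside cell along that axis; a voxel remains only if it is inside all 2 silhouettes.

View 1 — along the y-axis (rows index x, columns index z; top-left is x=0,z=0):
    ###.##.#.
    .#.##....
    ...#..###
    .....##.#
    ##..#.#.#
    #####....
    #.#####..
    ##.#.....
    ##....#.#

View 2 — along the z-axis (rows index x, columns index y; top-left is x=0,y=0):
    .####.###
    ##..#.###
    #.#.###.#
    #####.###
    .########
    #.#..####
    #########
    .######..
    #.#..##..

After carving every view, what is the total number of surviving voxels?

full grid |V| = 729
V1 y: intersect with XZ mask (39 set) -- 351 left
V2 z: intersect with XY mask (60 set) -- 266 left

266 voxels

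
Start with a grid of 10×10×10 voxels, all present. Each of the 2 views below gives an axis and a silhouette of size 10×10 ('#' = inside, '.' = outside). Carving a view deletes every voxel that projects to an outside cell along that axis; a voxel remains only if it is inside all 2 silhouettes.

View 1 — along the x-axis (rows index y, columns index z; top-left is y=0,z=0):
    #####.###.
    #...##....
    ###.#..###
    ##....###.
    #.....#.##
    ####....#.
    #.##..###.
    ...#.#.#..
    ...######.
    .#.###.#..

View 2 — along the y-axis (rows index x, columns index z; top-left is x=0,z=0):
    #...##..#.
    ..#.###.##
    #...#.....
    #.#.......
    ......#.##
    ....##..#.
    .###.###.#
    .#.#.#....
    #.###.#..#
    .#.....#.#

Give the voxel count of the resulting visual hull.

before carving: 1000 voxels (10×10×10)
after view 1 [x-axis, 52 of 100 cells solid] → remaining = 520
after view 2 [y-axis, 39 of 100 cells solid] → remaining = 194

remaining voxels: 194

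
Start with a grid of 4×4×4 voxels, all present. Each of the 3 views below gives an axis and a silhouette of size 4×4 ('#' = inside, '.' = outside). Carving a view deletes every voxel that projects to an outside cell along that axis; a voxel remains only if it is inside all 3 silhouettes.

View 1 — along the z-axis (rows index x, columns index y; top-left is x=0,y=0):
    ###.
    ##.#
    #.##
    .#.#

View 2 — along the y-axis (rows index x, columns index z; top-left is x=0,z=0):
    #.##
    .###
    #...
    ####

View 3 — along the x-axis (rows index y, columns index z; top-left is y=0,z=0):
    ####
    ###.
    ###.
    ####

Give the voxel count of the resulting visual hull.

start: 4×4×4 = 64 voxels
  1. axis=2 (XY plane), |mask|=11  ⇒  voxels=44
  2. axis=1 (XZ plane), |mask|=11  ⇒  voxels=29
  3. axis=0 (YZ plane), |mask|=14  ⇒  voxels=25

25 voxels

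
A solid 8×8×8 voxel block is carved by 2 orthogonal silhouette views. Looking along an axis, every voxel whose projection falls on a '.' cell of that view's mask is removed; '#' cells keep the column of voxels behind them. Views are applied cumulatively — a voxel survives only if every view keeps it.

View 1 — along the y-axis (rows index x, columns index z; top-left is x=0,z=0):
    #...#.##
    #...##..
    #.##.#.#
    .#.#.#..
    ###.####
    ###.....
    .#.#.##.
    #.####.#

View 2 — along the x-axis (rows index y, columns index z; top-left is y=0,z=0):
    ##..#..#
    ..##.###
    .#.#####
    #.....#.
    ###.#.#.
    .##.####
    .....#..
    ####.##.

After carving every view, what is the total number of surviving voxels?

remaining voxels: 152

full grid |V| = 512
[1] y-view keeps 35 columns → grid now 280
[2] x-view keeps 35 columns → grid now 152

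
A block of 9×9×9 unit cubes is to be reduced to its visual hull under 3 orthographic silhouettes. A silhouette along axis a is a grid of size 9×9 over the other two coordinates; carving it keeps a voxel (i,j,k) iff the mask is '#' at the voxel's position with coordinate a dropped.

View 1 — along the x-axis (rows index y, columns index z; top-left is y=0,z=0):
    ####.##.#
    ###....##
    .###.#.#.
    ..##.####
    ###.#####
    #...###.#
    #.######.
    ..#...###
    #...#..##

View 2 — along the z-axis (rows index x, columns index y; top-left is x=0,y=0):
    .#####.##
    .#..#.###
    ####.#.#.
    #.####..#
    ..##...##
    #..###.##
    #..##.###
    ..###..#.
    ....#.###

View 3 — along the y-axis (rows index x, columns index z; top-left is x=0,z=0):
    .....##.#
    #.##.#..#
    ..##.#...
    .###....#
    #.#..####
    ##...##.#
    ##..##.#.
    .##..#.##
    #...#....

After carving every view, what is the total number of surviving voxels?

start: 9×9×9 = 729 voxels
[1] x-view keeps 51 columns → grid now 459
[2] z-view keeps 48 columns → grid now 267
[3] y-view keeps 38 columns → grid now 132

132 voxels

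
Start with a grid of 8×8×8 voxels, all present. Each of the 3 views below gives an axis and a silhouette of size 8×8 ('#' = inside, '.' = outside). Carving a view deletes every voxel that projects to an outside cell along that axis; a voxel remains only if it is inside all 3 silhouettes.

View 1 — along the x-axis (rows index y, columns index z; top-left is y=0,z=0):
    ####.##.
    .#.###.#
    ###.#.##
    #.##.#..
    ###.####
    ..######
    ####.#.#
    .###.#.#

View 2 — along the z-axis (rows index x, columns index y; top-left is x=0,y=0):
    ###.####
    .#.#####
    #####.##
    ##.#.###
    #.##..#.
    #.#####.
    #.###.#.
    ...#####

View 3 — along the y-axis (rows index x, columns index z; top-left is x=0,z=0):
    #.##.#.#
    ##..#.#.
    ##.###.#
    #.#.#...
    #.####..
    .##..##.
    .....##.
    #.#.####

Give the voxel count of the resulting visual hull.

|visual hull| = 141

before carving: 512 voxels (8×8×8)
step 1: project along x, AND mask (45/64) → |grid| = 360
step 2: project along z, AND mask (46/64) → |grid| = 259
step 3: project along y, AND mask (35/64) → |grid| = 141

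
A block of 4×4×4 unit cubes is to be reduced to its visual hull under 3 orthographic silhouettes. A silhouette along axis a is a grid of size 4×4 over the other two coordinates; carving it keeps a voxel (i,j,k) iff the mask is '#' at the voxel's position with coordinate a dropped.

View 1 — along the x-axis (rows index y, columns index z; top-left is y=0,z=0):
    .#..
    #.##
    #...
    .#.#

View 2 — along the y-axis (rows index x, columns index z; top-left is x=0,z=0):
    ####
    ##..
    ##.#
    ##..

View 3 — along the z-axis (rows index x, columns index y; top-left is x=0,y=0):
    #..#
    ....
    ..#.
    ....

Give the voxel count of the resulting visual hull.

before carving: 64 voxels (4×4×4)
[1] x-view keeps 7 columns → grid now 28
[2] y-view keeps 11 columns → grid now 21
[3] z-view keeps 3 columns → grid now 4

|visual hull| = 4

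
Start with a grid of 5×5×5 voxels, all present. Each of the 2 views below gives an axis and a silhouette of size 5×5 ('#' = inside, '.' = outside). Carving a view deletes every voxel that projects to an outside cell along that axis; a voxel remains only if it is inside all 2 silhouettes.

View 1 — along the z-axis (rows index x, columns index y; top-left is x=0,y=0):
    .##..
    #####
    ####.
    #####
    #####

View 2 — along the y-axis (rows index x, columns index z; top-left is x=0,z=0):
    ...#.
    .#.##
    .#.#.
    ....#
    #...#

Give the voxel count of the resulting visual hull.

before carving: 125 voxels (5×5×5)
  1. axis=2 (XY plane), |mask|=21  ⇒  voxels=105
  2. axis=1 (XZ plane), |mask|=9  ⇒  voxels=40

40 voxels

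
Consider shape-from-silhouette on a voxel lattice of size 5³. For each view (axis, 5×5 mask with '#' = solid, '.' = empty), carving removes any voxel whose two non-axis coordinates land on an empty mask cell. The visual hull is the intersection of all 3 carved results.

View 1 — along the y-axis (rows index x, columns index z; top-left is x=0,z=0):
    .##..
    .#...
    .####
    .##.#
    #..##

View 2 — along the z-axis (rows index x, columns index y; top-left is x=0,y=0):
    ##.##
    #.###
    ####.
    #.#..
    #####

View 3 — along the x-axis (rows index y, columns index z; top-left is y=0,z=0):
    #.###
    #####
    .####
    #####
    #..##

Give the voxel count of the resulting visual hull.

voxel count = 41

initial block: 5^3 = 125
V1 y: intersect with XZ mask (13 set) -- 65 left
V2 z: intersect with XY mask (19 set) -- 49 left
V3 x: intersect with YZ mask (21 set) -- 41 left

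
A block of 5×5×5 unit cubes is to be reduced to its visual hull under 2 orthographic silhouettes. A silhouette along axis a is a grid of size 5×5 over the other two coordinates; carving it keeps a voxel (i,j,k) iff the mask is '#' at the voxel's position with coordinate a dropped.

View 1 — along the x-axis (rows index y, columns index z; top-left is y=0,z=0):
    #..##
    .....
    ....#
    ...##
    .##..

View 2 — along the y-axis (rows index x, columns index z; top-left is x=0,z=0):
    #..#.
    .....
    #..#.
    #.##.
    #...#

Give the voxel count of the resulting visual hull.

|visual hull| = 14

initial block: 5^3 = 125
V1 x: intersect with YZ mask (8 set) -- 40 left
V2 y: intersect with XZ mask (9 set) -- 14 left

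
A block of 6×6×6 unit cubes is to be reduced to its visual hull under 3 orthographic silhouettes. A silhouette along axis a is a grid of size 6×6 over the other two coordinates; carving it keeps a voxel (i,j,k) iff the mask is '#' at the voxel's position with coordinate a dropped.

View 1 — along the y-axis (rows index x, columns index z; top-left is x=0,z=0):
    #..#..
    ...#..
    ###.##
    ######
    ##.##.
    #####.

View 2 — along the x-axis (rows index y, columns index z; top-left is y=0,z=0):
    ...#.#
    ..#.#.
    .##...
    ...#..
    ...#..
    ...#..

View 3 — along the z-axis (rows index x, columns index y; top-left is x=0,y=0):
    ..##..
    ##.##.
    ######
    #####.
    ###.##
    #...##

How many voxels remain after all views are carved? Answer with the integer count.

start: 6×6×6 = 216 voxels
after view 1 [y-axis, 23 of 36 cells solid] → remaining = 138
after view 2 [x-axis, 9 of 36 cells solid] → remaining = 36
after view 3 [z-axis, 25 of 36 cells solid] → remaining = 25

|visual hull| = 25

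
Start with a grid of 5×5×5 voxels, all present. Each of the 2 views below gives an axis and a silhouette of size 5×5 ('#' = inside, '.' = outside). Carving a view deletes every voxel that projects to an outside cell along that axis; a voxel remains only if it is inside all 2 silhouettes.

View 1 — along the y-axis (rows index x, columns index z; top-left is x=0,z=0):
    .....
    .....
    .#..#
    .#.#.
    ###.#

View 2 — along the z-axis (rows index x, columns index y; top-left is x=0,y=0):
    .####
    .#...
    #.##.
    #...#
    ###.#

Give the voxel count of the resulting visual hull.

initial block: 5^3 = 125
  1. axis=1 (XZ plane), |mask|=8  ⇒  voxels=40
  2. axis=2 (XY plane), |mask|=14  ⇒  voxels=26

|visual hull| = 26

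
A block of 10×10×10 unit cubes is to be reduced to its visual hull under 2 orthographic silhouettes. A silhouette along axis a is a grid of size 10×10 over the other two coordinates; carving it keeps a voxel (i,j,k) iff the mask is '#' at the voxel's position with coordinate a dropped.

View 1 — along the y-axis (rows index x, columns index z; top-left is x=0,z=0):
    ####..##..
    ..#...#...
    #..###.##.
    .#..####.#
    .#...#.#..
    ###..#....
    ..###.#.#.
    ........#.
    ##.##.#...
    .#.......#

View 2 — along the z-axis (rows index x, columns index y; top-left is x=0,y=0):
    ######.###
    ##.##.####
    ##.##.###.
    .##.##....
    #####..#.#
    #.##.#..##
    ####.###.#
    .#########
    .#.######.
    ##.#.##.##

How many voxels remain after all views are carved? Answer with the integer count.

start: 10×10×10 = 1000 voxels
after view 1 [y-axis, 40 of 100 cells solid] → remaining = 400
after view 2 [z-axis, 72 of 100 cells solid] → remaining = 279

remaining voxels: 279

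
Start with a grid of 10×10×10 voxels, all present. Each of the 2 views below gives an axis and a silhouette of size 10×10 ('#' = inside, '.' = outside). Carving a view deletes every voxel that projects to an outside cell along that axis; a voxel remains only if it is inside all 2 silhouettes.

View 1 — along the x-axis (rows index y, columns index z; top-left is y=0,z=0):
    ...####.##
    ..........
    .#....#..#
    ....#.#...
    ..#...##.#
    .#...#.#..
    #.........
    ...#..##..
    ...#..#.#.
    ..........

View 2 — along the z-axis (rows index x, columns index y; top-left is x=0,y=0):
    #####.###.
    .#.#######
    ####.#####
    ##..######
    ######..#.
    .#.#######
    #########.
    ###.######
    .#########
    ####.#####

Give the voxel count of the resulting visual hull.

|visual hull| = 204

full grid |V| = 1000
carve view 1 (along x, YZ-mask fill 25/100): 250 voxels remain
carve view 2 (along z, XY-mask fill 84/100): 204 voxels remain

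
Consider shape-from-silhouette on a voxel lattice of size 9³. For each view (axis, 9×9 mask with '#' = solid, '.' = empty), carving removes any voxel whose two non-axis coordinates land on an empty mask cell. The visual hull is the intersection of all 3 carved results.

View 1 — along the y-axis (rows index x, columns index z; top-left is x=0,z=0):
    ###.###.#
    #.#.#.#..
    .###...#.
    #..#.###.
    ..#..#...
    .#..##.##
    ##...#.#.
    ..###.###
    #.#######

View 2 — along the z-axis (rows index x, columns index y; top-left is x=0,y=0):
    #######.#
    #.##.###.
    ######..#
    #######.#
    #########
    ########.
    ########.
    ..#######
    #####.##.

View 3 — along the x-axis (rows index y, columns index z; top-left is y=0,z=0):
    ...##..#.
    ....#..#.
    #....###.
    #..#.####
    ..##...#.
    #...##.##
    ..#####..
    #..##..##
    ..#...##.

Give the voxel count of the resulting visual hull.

full grid |V| = 729
  1. axis=1 (XZ plane), |mask|=45  ⇒  voxels=405
  2. axis=2 (XY plane), |mask|=68  ⇒  voxels=336
  3. axis=0 (YZ plane), |mask|=36  ⇒  voxels=158

voxel count = 158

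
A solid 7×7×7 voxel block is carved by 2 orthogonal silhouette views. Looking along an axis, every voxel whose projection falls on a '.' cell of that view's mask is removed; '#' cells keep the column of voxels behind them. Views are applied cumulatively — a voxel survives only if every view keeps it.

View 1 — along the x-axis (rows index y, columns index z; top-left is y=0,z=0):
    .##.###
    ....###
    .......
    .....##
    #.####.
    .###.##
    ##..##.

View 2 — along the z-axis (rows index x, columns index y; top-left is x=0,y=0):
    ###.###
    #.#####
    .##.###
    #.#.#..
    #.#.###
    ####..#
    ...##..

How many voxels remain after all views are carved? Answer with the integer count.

full grid |V| = 343
carve view 1 (along x, YZ-mask fill 24/49): 168 voxels remain
carve view 2 (along z, XY-mask fill 32/49): 110 voxels remain

remaining voxels: 110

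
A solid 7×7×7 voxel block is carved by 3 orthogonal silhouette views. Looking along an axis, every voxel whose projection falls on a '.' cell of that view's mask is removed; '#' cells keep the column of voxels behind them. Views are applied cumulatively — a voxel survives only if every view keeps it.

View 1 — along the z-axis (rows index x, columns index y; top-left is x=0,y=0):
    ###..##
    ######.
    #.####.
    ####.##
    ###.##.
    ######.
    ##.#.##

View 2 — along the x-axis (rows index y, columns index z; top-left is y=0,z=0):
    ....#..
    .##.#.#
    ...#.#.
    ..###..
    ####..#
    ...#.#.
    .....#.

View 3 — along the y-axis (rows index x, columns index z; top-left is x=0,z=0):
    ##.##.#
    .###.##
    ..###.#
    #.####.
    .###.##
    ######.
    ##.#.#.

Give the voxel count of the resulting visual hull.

start: 7×7×7 = 343 voxels
after view 1 [z-axis, 38 of 49 cells solid] → remaining = 266
after view 2 [x-axis, 18 of 49 cells solid] → remaining = 95
after view 3 [y-axis, 34 of 49 cells solid] → remaining = 70

70 voxels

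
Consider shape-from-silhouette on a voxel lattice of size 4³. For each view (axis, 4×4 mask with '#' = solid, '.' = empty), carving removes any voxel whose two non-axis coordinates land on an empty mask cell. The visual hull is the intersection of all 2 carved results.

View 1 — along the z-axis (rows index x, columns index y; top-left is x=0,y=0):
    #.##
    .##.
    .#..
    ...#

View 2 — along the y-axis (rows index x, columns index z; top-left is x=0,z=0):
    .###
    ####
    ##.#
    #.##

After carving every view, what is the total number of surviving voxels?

initial block: 4^3 = 64
carve view 1 (along z, XY-mask fill 7/16): 28 voxels remain
carve view 2 (along y, XZ-mask fill 13/16): 23 voxels remain

23 voxels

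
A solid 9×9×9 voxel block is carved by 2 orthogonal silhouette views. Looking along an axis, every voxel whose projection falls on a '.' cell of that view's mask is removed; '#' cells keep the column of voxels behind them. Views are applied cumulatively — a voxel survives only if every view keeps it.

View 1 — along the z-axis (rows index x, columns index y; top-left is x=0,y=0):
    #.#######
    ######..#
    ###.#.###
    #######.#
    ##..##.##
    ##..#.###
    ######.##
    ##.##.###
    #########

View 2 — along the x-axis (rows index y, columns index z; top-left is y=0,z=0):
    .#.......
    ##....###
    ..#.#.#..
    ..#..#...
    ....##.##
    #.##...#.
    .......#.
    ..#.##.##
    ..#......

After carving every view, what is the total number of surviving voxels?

initial block: 9^3 = 729
  1. axis=2 (XY plane), |mask|=66  ⇒  voxels=594
  2. axis=0 (YZ plane), |mask|=26  ⇒  voxels=189

|visual hull| = 189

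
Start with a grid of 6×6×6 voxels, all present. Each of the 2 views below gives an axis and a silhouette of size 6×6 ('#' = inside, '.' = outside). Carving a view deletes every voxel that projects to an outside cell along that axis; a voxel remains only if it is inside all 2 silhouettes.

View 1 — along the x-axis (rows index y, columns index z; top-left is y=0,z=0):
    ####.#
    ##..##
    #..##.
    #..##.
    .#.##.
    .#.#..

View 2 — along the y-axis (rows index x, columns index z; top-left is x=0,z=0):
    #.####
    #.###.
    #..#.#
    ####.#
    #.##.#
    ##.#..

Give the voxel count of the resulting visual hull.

82 voxels

full grid |V| = 216
after view 1 [x-axis, 20 of 36 cells solid] → remaining = 120
after view 2 [y-axis, 24 of 36 cells solid] → remaining = 82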